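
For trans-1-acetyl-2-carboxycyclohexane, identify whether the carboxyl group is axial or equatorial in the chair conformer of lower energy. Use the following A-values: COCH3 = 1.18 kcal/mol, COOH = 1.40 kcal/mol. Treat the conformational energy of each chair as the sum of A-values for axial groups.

equatorial

C1 and C2 have opposite parity, so for the trans isomer the two substituents are e,e in one chair and a,a in the other.
Chair I (acetyl axial, carboxyl axial): E = 2.58 kcal/mol.
Chair II (acetyl equatorial, carboxyl equatorial): E = 0.00 kcal/mol.
Chair II is the more stable (lower-energy) conformer, and in that chair the carboxyl group is equatorial.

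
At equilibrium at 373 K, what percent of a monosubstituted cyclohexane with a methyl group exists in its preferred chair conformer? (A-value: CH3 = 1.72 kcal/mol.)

One chair has the methyl group axial (E = 1.72 kcal/mol) and the other has it equatorial (E = 0).
ΔG = 1.72 kcal/mol between the two chairs.
K = exp(ΔG/RT) with R = 1.987×10⁻³ kcal mol⁻¹ K⁻¹ and T = 373 K gives K ≈ 10.2.
Fraction in the lower-energy chair = K/(K+1) = 91.1%.

91.1%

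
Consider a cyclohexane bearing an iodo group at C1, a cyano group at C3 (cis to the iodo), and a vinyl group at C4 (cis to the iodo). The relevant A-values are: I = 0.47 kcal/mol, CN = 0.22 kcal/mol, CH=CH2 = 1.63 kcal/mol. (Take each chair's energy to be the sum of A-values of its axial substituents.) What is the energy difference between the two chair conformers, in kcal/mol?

0.94 kcal/mol

Chair I (iodo axial, cyano axial, vinyl equatorial): E = 0.69 kcal/mol.
Chair II (iodo equatorial, cyano equatorial, vinyl axial): E = 1.63 kcal/mol.
ΔE = 1.63 − 0.69 = 0.94 kcal/mol; chair I is more stable.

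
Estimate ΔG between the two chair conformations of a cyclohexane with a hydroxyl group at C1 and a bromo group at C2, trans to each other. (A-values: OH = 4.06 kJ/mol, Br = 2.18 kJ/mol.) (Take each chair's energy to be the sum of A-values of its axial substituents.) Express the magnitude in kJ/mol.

C1 and C2 have opposite parity, so for the trans isomer the two substituents are e,e in one chair and a,a in the other.
Chair I (hydroxyl axial, bromo axial): E = 6.24 kJ/mol.
Chair II (hydroxyl equatorial, bromo equatorial): E = 0.00 kJ/mol.
ΔE = 6.24 − 0.00 = 6.24 kJ/mol; chair II is more stable.

6.24 kJ/mol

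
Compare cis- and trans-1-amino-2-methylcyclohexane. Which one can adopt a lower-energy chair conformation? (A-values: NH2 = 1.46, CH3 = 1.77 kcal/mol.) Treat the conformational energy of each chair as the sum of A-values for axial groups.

At 1,2 positions (parity opposite): cis → (a,e or e,a); trans → (e,e or a,a).
Best chair for cis: E = 1.46 kcal/mol; best chair for trans: E = 0.00 kcal/mol.
The trans isomer is lower by 1.46 kcal/mol.

trans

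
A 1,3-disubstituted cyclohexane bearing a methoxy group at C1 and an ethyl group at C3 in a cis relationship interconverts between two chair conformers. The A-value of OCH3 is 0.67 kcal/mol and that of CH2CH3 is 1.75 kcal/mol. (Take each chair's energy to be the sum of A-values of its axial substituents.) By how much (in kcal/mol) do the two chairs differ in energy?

C1 and C3 have the same parity, so for the cis isomer the two substituents are e,e in one chair and a,a in the other.
Chair I (methoxy axial, ethyl axial): E = 2.42 kcal/mol.
Chair II (methoxy equatorial, ethyl equatorial): E = 0.00 kcal/mol.
ΔE = 2.42 − 0.00 = 2.42 kcal/mol; chair II is more stable.

2.42 kcal/mol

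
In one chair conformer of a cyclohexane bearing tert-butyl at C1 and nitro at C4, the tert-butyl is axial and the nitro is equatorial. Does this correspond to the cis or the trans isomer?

C1 and C4 have opposite parity, so their axial bonds point in opposite directions.
With opposite-parity carbons, two substituents on the same face are one axial and one equatorial; opposite faces give both axial or both equatorial.
Here the groups are axial/equatorial → same face → cis.

cis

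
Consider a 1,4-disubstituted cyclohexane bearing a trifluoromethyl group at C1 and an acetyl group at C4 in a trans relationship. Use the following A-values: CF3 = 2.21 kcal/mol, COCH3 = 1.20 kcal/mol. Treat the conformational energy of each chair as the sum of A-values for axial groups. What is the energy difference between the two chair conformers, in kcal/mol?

3.41 kcal/mol

C1 and C4 have opposite parity, so for the trans isomer the two substituents are e,e in one chair and a,a in the other.
Chair I (trifluoromethyl axial, acetyl axial): E = 3.41 kcal/mol.
Chair II (trifluoromethyl equatorial, acetyl equatorial): E = 0.00 kcal/mol.
ΔE = 3.41 − 0.00 = 3.41 kcal/mol; chair II is more stable.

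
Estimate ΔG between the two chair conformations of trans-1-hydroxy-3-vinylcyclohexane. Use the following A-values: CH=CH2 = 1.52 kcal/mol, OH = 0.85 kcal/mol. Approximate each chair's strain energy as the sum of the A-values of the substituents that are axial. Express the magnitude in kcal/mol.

0.67 kcal/mol

C1 and C3 have the same parity, so for the trans isomer the two substituents are one axial and one equatorial in each chair.
Chair I (vinyl axial, hydroxyl equatorial): E = 1.52 kcal/mol.
Chair II (vinyl equatorial, hydroxyl axial): E = 0.85 kcal/mol.
ΔE = 1.52 − 0.85 = 0.67 kcal/mol; chair II is more stable.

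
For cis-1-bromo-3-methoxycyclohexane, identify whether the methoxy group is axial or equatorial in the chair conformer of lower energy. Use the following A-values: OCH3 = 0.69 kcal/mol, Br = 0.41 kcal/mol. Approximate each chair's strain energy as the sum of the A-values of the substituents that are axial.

C1 and C3 have the same parity, so for the cis isomer the two substituents are e,e in one chair and a,a in the other.
Chair I (methoxy axial, bromo axial): E = 1.10 kcal/mol.
Chair II (methoxy equatorial, bromo equatorial): E = 0.00 kcal/mol.
Chair II is the more stable (lower-energy) conformer, and in that chair the methoxy group is equatorial.

equatorial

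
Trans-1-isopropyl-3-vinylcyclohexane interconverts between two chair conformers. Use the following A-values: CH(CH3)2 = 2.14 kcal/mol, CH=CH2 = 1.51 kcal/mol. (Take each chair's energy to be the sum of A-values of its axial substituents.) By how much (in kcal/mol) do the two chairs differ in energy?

C1 and C3 have the same parity, so for the trans isomer the two substituents are one axial and one equatorial in each chair.
Chair I (isopropyl axial, vinyl equatorial): E = 2.14 kcal/mol.
Chair II (isopropyl equatorial, vinyl axial): E = 1.51 kcal/mol.
ΔE = 2.14 − 1.51 = 0.63 kcal/mol; chair II is more stable.

0.63 kcal/mol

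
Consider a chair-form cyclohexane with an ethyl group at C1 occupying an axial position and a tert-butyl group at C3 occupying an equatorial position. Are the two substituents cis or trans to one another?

C1 and C3 have the same parity, so their axial bonds point in the same direction.
With same-parity carbons, two substituents on the same face are both axial or both equatorial; opposite faces give one of each.
Here the groups are axial/equatorial → opposite face → trans.

trans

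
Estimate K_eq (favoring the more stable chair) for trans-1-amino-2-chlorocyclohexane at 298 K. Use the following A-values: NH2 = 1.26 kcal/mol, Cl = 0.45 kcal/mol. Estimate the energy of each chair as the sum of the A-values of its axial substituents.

K ≈ 18.0

C1 and C2 have opposite parity, so for the trans isomer the two substituents are e,e in one chair and a,a in the other.
Chair I (amino axial, chloro axial): E = 1.71 kcal/mol; chair II (amino equatorial, chloro equatorial): E = 0.00 kcal/mol.
ΔG = 1.71 kcal/mol between the two chairs.
K = exp(ΔG/RT) with R = 1.987×10⁻³ kcal mol⁻¹ K⁻¹ and T = 298 K gives K ≈ 18.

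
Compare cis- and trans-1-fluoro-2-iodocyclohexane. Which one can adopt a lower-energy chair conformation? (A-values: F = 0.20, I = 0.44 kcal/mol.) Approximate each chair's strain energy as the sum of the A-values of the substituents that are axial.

trans

At 1,2 positions (parity opposite): cis → (a,e or e,a); trans → (e,e or a,a).
Best chair for cis: E = 0.20 kcal/mol; best chair for trans: E = 0.00 kcal/mol.
The trans isomer is lower by 0.20 kcal/mol.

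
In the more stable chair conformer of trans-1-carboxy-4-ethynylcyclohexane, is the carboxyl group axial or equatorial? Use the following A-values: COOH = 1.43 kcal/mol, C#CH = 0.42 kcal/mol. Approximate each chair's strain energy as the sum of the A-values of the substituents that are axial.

C1 and C4 have opposite parity, so for the trans isomer the two substituents are e,e in one chair and a,a in the other.
Chair I (carboxyl axial, ethynyl axial): E = 1.85 kcal/mol.
Chair II (carboxyl equatorial, ethynyl equatorial): E = 0.00 kcal/mol.
Chair II is the more stable (lower-energy) conformer, and in that chair the carboxyl group is equatorial.

equatorial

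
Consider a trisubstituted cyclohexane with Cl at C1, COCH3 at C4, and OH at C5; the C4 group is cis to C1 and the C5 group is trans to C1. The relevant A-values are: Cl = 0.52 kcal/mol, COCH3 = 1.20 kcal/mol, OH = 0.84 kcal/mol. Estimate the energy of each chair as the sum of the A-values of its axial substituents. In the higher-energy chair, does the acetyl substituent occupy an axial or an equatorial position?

Chair I (chloro axial, acetyl equatorial, hydroxyl equatorial): E = 0.52 kcal/mol.
Chair II (chloro equatorial, acetyl axial, hydroxyl axial): E = 2.04 kcal/mol.
Chair II is the less stable (higher-energy) conformer, and in that chair the acetyl group is axial.

axial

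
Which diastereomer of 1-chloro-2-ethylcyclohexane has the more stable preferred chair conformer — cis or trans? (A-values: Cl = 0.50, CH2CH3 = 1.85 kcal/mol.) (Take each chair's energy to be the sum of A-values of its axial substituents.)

trans

At 1,2 positions (parity opposite): cis → (a,e or e,a); trans → (e,e or a,a).
Best chair for cis: E = 0.50 kcal/mol; best chair for trans: E = 0.00 kcal/mol.
The trans isomer is lower by 0.50 kcal/mol.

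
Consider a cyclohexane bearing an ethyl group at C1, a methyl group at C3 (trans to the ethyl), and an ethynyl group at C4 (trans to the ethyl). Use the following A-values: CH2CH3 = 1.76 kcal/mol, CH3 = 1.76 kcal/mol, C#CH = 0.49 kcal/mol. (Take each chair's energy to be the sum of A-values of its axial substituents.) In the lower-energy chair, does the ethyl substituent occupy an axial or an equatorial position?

equatorial

Chair I (ethyl axial, methyl equatorial, ethynyl axial): E = 2.25 kcal/mol.
Chair II (ethyl equatorial, methyl axial, ethynyl equatorial): E = 1.76 kcal/mol.
Chair II is the more stable (lower-energy) conformer, and in that chair the ethyl group is equatorial.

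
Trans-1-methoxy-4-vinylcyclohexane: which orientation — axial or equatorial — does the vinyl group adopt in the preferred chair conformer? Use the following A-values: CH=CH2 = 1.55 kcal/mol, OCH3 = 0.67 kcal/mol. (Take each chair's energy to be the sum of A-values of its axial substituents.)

equatorial

C1 and C4 have opposite parity, so for the trans isomer the two substituents are e,e in one chair and a,a in the other.
Chair I (vinyl axial, methoxy axial): E = 2.22 kcal/mol.
Chair II (vinyl equatorial, methoxy equatorial): E = 0.00 kcal/mol.
Chair II is the more stable (lower-energy) conformer, and in that chair the vinyl group is equatorial.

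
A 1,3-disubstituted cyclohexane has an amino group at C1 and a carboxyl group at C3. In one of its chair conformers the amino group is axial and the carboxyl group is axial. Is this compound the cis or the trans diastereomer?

cis

C1 and C3 have the same parity, so their axial bonds point in the same direction.
With same-parity carbons, two substituents on the same face are both axial or both equatorial; opposite faces give one of each.
Here the groups are axial/axial → same face → cis.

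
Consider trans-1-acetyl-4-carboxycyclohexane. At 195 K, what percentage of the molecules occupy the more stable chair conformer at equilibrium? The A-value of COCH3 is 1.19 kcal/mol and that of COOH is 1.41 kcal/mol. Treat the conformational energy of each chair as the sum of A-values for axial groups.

99.9%

C1 and C4 have opposite parity, so for the trans isomer the two substituents are e,e in one chair and a,a in the other.
Chair I (acetyl axial, carboxyl axial): E = 2.60 kcal/mol; chair II (acetyl equatorial, carboxyl equatorial): E = 0.00 kcal/mol.
ΔG = 2.60 kcal/mol between the two chairs.
K = exp(ΔG/RT) with R = 1.987×10⁻³ kcal mol⁻¹ K⁻¹ and T = 195 K gives K ≈ 821.
Fraction in the lower-energy chair = K/(K+1) = 99.9%.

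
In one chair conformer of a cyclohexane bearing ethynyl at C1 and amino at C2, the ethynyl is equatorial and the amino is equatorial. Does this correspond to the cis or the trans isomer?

trans

C1 and C2 have opposite parity, so their axial bonds point in opposite directions.
With opposite-parity carbons, two substituents on the same face are one axial and one equatorial; opposite faces give both axial or both equatorial.
Here the groups are equatorial/equatorial → opposite face → trans.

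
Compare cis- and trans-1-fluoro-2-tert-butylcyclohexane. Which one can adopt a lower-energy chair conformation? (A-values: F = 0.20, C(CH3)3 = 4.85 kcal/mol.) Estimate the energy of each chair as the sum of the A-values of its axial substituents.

At 1,2 positions (parity opposite): cis → (a,e or e,a); trans → (e,e or a,a).
Best chair for cis: E = 0.20 kcal/mol; best chair for trans: E = 0.00 kcal/mol.
The trans isomer is lower by 0.20 kcal/mol.

trans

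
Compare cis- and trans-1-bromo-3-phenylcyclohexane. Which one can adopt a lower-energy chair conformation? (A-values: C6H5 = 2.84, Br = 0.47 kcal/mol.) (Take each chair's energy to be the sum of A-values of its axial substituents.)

At 1,3 positions (parity same): cis → (e,e or a,a); trans → (a,e or e,a).
Best chair for cis: E = 0.00 kcal/mol; best chair for trans: E = 0.47 kcal/mol.
The cis isomer is lower by 0.47 kcal/mol.

cis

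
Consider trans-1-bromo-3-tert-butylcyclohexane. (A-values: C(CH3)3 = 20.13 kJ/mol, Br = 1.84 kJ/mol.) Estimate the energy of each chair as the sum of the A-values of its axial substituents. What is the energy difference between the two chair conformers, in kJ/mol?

C1 and C3 have the same parity, so for the trans isomer the two substituents are one axial and one equatorial in each chair.
Chair I (tert-butyl axial, bromo equatorial): E = 20.13 kJ/mol.
Chair II (tert-butyl equatorial, bromo axial): E = 1.84 kJ/mol.
ΔE = 20.13 − 1.84 = 18.29 kJ/mol; chair II is more stable.

18.29 kJ/mol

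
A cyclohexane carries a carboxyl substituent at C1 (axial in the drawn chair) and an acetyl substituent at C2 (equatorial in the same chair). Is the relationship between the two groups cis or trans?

cis

C1 and C2 have opposite parity, so their axial bonds point in opposite directions.
With opposite-parity carbons, two substituents on the same face are one axial and one equatorial; opposite faces give both axial or both equatorial.
Here the groups are axial/equatorial → same face → cis.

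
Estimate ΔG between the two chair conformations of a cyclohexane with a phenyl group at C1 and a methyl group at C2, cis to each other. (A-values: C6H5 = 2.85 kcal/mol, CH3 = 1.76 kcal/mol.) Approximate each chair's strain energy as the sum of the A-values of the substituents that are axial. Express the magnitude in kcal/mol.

C1 and C2 have opposite parity, so for the cis isomer the two substituents are one axial and one equatorial in each chair.
Chair I (phenyl axial, methyl equatorial): E = 2.85 kcal/mol.
Chair II (phenyl equatorial, methyl axial): E = 1.76 kcal/mol.
ΔE = 2.85 − 1.76 = 1.09 kcal/mol; chair II is more stable.

1.09 kcal/mol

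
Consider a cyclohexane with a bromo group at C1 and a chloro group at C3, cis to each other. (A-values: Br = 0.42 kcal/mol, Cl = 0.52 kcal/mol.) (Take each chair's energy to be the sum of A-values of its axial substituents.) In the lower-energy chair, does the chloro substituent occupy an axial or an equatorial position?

C1 and C3 have the same parity, so for the cis isomer the two substituents are e,e in one chair and a,a in the other.
Chair I (bromo axial, chloro axial): E = 0.94 kcal/mol.
Chair II (bromo equatorial, chloro equatorial): E = 0.00 kcal/mol.
Chair II is the more stable (lower-energy) conformer, and in that chair the chloro group is equatorial.

equatorial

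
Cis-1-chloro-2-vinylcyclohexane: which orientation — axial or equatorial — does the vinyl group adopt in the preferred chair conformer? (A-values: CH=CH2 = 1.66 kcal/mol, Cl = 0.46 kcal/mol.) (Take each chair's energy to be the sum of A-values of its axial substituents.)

equatorial

C1 and C2 have opposite parity, so for the cis isomer the two substituents are one axial and one equatorial in each chair.
Chair I (vinyl axial, chloro equatorial): E = 1.66 kcal/mol.
Chair II (vinyl equatorial, chloro axial): E = 0.46 kcal/mol.
Chair II is the more stable (lower-energy) conformer, and in that chair the vinyl group is equatorial.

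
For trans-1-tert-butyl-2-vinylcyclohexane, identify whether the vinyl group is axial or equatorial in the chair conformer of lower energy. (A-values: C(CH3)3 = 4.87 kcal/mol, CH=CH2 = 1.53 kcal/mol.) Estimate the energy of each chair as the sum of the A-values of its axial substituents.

equatorial

C1 and C2 have opposite parity, so for the trans isomer the two substituents are e,e in one chair and a,a in the other.
Chair I (tert-butyl axial, vinyl axial): E = 6.40 kcal/mol.
Chair II (tert-butyl equatorial, vinyl equatorial): E = 0.00 kcal/mol.
Chair II is the more stable (lower-energy) conformer, and in that chair the vinyl group is equatorial.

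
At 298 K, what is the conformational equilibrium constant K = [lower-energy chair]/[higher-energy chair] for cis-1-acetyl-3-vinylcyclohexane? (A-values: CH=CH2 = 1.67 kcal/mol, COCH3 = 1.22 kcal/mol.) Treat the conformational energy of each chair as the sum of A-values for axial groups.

C1 and C3 have the same parity, so for the cis isomer the two substituents are e,e in one chair and a,a in the other.
Chair I (vinyl axial, acetyl axial): E = 2.89 kcal/mol; chair II (vinyl equatorial, acetyl equatorial): E = 0.00 kcal/mol.
ΔG = 2.89 kcal/mol between the two chairs.
K = exp(ΔG/RT) with R = 1.987×10⁻³ kcal mol⁻¹ K⁻¹ and T = 298 K gives K ≈ 132.

K ≈ 132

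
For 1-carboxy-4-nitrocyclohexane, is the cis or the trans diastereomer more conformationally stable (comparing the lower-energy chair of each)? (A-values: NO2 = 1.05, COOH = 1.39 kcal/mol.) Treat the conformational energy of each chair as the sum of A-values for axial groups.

trans

At 1,4 positions (parity opposite): cis → (a,e or e,a); trans → (e,e or a,a).
Best chair for cis: E = 1.05 kcal/mol; best chair for trans: E = 0.00 kcal/mol.
The trans isomer is lower by 1.05 kcal/mol.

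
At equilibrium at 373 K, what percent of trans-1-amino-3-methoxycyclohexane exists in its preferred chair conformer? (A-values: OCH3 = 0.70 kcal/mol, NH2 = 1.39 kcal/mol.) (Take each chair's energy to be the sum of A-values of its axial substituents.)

71.7%

C1 and C3 have the same parity, so for the trans isomer the two substituents are one axial and one equatorial in each chair.
Chair I (methoxy axial, amino equatorial): E = 0.70 kcal/mol; chair II (methoxy equatorial, amino axial): E = 1.39 kcal/mol.
ΔG = 0.69 kcal/mol between the two chairs.
K = exp(ΔG/RT) with R = 1.987×10⁻³ kcal mol⁻¹ K⁻¹ and T = 373 K gives K ≈ 2.54.
Fraction in the lower-energy chair = K/(K+1) = 71.7%.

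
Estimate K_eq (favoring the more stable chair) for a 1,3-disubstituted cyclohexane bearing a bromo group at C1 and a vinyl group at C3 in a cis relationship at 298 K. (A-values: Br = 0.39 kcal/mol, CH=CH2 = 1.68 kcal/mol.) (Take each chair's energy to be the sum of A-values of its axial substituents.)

C1 and C3 have the same parity, so for the cis isomer the two substituents are e,e in one chair and a,a in the other.
Chair I (bromo axial, vinyl axial): E = 2.07 kcal/mol; chair II (bromo equatorial, vinyl equatorial): E = 0.00 kcal/mol.
ΔG = 2.07 kcal/mol between the two chairs.
K = exp(ΔG/RT) with R = 1.987×10⁻³ kcal mol⁻¹ K⁻¹ and T = 298 K gives K ≈ 33.

K ≈ 33.0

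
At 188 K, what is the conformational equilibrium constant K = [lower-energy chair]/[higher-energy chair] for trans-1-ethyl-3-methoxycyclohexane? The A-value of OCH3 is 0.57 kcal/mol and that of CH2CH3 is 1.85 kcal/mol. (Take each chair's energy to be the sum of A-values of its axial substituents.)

K ≈ 30.8

C1 and C3 have the same parity, so for the trans isomer the two substituents are one axial and one equatorial in each chair.
Chair I (methoxy axial, ethyl equatorial): E = 0.57 kcal/mol; chair II (methoxy equatorial, ethyl axial): E = 1.85 kcal/mol.
ΔG = 1.28 kcal/mol between the two chairs.
K = exp(ΔG/RT) with R = 1.987×10⁻³ kcal mol⁻¹ K⁻¹ and T = 188 K gives K ≈ 30.8.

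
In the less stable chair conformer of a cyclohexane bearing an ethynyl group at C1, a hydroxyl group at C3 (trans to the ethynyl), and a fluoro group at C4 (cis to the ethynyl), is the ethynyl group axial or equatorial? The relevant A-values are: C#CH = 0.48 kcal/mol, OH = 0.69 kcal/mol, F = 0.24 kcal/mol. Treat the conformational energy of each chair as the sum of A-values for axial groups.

Chair I (ethynyl axial, hydroxyl equatorial, fluoro equatorial): E = 0.48 kcal/mol.
Chair II (ethynyl equatorial, hydroxyl axial, fluoro axial): E = 0.93 kcal/mol.
Chair II is the less stable (higher-energy) conformer, and in that chair the ethynyl group is equatorial.

equatorial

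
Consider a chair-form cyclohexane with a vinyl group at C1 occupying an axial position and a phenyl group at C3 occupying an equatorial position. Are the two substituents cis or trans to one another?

C1 and C3 have the same parity, so their axial bonds point in the same direction.
With same-parity carbons, two substituents on the same face are both axial or both equatorial; opposite faces give one of each.
Here the groups are axial/equatorial → opposite face → trans.

trans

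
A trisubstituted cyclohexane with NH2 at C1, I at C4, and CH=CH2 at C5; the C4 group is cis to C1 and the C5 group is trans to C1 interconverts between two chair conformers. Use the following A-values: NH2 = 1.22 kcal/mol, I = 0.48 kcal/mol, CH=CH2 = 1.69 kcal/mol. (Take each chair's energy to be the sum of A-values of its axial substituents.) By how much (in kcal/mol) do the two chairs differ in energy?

Chair I (amino axial, iodo equatorial, vinyl equatorial): E = 1.22 kcal/mol.
Chair II (amino equatorial, iodo axial, vinyl axial): E = 2.17 kcal/mol.
ΔE = 2.17 − 1.22 = 0.95 kcal/mol; chair I is more stable.

0.95 kcal/mol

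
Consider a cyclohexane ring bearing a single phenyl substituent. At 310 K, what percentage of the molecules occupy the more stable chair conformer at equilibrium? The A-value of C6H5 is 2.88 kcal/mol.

One chair has the phenyl group axial (E = 2.88 kcal/mol) and the other has it equatorial (E = 0).
ΔG = 2.88 kcal/mol between the two chairs.
K = exp(ΔG/RT) with R = 1.987×10⁻³ kcal mol⁻¹ K⁻¹ and T = 310 K gives K ≈ 107.
Fraction in the lower-energy chair = K/(K+1) = 99.1%.

99.1%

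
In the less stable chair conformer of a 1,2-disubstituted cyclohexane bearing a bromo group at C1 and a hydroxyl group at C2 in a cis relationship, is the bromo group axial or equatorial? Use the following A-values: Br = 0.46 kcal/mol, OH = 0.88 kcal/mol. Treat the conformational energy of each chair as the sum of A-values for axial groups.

equatorial

C1 and C2 have opposite parity, so for the cis isomer the two substituents are one axial and one equatorial in each chair.
Chair I (bromo axial, hydroxyl equatorial): E = 0.46 kcal/mol.
Chair II (bromo equatorial, hydroxyl axial): E = 0.88 kcal/mol.
Chair II is the less stable (higher-energy) conformer, and in that chair the bromo group is equatorial.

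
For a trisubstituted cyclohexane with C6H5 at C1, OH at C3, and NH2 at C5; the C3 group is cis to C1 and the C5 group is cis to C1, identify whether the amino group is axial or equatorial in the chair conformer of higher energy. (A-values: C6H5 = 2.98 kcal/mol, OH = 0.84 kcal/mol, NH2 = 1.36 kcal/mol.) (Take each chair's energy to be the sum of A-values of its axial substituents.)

Chair I (phenyl axial, hydroxyl axial, amino axial): E = 5.18 kcal/mol.
Chair II (phenyl equatorial, hydroxyl equatorial, amino equatorial): E = 0.00 kcal/mol.
Chair I is the less stable (higher-energy) conformer, and in that chair the amino group is axial.

axial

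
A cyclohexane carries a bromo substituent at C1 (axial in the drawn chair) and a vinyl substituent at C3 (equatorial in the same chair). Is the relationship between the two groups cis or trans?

C1 and C3 have the same parity, so their axial bonds point in the same direction.
With same-parity carbons, two substituents on the same face are both axial or both equatorial; opposite faces give one of each.
Here the groups are axial/equatorial → opposite face → trans.

trans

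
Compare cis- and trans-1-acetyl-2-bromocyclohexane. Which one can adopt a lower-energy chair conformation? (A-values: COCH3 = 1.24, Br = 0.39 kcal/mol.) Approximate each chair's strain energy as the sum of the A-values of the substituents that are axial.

At 1,2 positions (parity opposite): cis → (a,e or e,a); trans → (e,e or a,a).
Best chair for cis: E = 0.39 kcal/mol; best chair for trans: E = 0.00 kcal/mol.
The trans isomer is lower by 0.39 kcal/mol.

trans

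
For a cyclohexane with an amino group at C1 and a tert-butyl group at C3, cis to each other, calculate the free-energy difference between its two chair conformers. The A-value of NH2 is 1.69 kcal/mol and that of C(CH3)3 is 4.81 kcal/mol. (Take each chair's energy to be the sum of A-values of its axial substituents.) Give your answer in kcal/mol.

6.50 kcal/mol

C1 and C3 have the same parity, so for the cis isomer the two substituents are e,e in one chair and a,a in the other.
Chair I (amino axial, tert-butyl axial): E = 6.50 kcal/mol.
Chair II (amino equatorial, tert-butyl equatorial): E = 0.00 kcal/mol.
ΔE = 6.50 − 0.00 = 6.50 kcal/mol; chair II is more stable.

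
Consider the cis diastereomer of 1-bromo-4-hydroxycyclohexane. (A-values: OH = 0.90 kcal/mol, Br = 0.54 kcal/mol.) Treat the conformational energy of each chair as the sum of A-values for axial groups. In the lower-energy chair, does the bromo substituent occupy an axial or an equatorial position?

C1 and C4 have opposite parity, so for the cis isomer the two substituents are one axial and one equatorial in each chair.
Chair I (hydroxyl axial, bromo equatorial): E = 0.90 kcal/mol.
Chair II (hydroxyl equatorial, bromo axial): E = 0.54 kcal/mol.
Chair II is the more stable (lower-energy) conformer, and in that chair the bromo group is axial.

axial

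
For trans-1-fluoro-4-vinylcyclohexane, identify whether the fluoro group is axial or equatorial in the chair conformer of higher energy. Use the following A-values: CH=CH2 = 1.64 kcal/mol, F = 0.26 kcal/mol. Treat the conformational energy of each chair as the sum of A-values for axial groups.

axial

C1 and C4 have opposite parity, so for the trans isomer the two substituents are e,e in one chair and a,a in the other.
Chair I (vinyl axial, fluoro axial): E = 1.90 kcal/mol.
Chair II (vinyl equatorial, fluoro equatorial): E = 0.00 kcal/mol.
Chair I is the less stable (higher-energy) conformer, and in that chair the fluoro group is axial.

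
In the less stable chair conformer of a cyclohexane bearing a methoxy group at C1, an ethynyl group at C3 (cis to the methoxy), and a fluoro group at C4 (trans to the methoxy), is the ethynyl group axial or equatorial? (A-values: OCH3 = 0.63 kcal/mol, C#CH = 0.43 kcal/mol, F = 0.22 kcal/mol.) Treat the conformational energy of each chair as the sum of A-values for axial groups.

axial

Chair I (methoxy axial, ethynyl axial, fluoro axial): E = 1.28 kcal/mol.
Chair II (methoxy equatorial, ethynyl equatorial, fluoro equatorial): E = 0.00 kcal/mol.
Chair I is the less stable (higher-energy) conformer, and in that chair the ethynyl group is axial.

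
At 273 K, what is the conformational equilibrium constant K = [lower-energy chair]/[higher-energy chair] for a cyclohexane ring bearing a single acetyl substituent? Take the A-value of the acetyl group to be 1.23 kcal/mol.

K ≈ 9.66

One chair has the acetyl group axial (E = 1.23 kcal/mol) and the other has it equatorial (E = 0).
ΔG = 1.23 kcal/mol between the two chairs.
K = exp(ΔG/RT) with R = 1.987×10⁻³ kcal mol⁻¹ K⁻¹ and T = 273 K gives K ≈ 9.66.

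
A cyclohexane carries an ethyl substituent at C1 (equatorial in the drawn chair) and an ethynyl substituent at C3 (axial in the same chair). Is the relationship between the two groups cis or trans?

C1 and C3 have the same parity, so their axial bonds point in the same direction.
With same-parity carbons, two substituents on the same face are both axial or both equatorial; opposite faces give one of each.
Here the groups are equatorial/axial → opposite face → trans.

trans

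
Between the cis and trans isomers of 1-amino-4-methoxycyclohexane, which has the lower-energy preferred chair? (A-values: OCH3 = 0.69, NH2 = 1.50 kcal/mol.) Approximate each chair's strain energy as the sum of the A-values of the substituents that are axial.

trans

At 1,4 positions (parity opposite): cis → (a,e or e,a); trans → (e,e or a,a).
Best chair for cis: E = 0.69 kcal/mol; best chair for trans: E = 0.00 kcal/mol.
The trans isomer is lower by 0.69 kcal/mol.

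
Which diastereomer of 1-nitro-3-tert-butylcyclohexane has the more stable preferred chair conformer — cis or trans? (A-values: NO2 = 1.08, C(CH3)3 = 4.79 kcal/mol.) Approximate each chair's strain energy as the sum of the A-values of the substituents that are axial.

At 1,3 positions (parity same): cis → (e,e or a,a); trans → (a,e or e,a).
Best chair for cis: E = 0.00 kcal/mol; best chair for trans: E = 1.08 kcal/mol.
The cis isomer is lower by 1.08 kcal/mol.

cis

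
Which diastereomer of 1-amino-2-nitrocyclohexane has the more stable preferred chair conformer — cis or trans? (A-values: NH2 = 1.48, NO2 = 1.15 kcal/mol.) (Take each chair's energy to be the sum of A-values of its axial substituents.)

trans

At 1,2 positions (parity opposite): cis → (a,e or e,a); trans → (e,e or a,a).
Best chair for cis: E = 1.15 kcal/mol; best chair for trans: E = 0.00 kcal/mol.
The trans isomer is lower by 1.15 kcal/mol.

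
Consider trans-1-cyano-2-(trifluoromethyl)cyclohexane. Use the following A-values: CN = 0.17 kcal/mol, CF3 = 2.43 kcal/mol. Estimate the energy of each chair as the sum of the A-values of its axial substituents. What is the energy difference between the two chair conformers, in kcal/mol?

2.60 kcal/mol

C1 and C2 have opposite parity, so for the trans isomer the two substituents are e,e in one chair and a,a in the other.
Chair I (cyano axial, trifluoromethyl axial): E = 2.60 kcal/mol.
Chair II (cyano equatorial, trifluoromethyl equatorial): E = 0.00 kcal/mol.
ΔE = 2.60 − 0.00 = 2.60 kcal/mol; chair II is more stable.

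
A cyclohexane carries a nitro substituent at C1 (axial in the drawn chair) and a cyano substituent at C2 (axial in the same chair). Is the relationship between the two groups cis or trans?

trans

C1 and C2 have opposite parity, so their axial bonds point in opposite directions.
With opposite-parity carbons, two substituents on the same face are one axial and one equatorial; opposite faces give both axial or both equatorial.
Here the groups are axial/axial → opposite face → trans.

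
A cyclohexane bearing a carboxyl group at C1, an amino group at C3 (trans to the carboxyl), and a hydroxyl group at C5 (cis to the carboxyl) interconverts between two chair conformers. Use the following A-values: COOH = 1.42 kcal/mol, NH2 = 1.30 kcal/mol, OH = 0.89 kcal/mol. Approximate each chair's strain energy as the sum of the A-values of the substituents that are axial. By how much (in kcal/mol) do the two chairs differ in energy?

Chair I (carboxyl axial, amino equatorial, hydroxyl axial): E = 2.31 kcal/mol.
Chair II (carboxyl equatorial, amino axial, hydroxyl equatorial): E = 1.30 kcal/mol.
ΔE = 2.31 − 1.30 = 1.01 kcal/mol; chair II is more stable.

1.01 kcal/mol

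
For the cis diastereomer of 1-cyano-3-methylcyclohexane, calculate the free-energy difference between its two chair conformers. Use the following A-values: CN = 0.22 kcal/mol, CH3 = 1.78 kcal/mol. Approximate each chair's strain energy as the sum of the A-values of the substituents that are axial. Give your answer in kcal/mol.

C1 and C3 have the same parity, so for the cis isomer the two substituents are e,e in one chair and a,a in the other.
Chair I (cyano axial, methyl axial): E = 2.00 kcal/mol.
Chair II (cyano equatorial, methyl equatorial): E = 0.00 kcal/mol.
ΔE = 2.00 − 0.00 = 2.00 kcal/mol; chair II is more stable.

2.00 kcal/mol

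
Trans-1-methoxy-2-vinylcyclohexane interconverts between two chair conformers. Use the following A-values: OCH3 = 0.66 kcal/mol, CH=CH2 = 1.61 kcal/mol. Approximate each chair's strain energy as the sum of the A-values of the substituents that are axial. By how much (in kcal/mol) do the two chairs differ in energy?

2.27 kcal/mol

C1 and C2 have opposite parity, so for the trans isomer the two substituents are e,e in one chair and a,a in the other.
Chair I (methoxy axial, vinyl axial): E = 2.27 kcal/mol.
Chair II (methoxy equatorial, vinyl equatorial): E = 0.00 kcal/mol.
ΔE = 2.27 − 0.00 = 2.27 kcal/mol; chair II is more stable.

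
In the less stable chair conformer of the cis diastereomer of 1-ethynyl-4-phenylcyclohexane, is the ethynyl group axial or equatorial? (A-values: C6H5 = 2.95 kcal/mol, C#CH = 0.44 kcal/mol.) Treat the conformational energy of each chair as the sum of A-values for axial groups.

C1 and C4 have opposite parity, so for the cis isomer the two substituents are one axial and one equatorial in each chair.
Chair I (phenyl axial, ethynyl equatorial): E = 2.95 kcal/mol.
Chair II (phenyl equatorial, ethynyl axial): E = 0.44 kcal/mol.
Chair I is the less stable (higher-energy) conformer, and in that chair the ethynyl group is equatorial.

equatorial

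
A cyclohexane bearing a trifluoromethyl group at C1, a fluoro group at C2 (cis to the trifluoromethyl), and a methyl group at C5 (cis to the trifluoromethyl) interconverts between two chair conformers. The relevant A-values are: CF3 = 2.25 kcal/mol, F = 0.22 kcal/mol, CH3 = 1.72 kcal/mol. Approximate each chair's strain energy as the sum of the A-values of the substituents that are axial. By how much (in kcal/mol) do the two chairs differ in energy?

Chair I (trifluoromethyl axial, fluoro equatorial, methyl axial): E = 3.97 kcal/mol.
Chair II (trifluoromethyl equatorial, fluoro axial, methyl equatorial): E = 0.22 kcal/mol.
ΔE = 3.97 − 0.22 = 3.75 kcal/mol; chair II is more stable.

3.75 kcal/mol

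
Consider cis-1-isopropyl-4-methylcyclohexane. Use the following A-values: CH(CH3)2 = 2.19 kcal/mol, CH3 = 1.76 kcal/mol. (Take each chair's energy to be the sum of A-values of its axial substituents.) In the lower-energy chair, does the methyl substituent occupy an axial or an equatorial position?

C1 and C4 have opposite parity, so for the cis isomer the two substituents are one axial and one equatorial in each chair.
Chair I (isopropyl axial, methyl equatorial): E = 2.19 kcal/mol.
Chair II (isopropyl equatorial, methyl axial): E = 1.76 kcal/mol.
Chair II is the more stable (lower-energy) conformer, and in that chair the methyl group is axial.

axial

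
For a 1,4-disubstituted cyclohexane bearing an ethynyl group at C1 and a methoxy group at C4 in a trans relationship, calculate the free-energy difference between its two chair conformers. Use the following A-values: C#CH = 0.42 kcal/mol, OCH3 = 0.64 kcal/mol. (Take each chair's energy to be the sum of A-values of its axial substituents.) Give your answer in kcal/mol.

C1 and C4 have opposite parity, so for the trans isomer the two substituents are e,e in one chair and a,a in the other.
Chair I (ethynyl axial, methoxy axial): E = 1.06 kcal/mol.
Chair II (ethynyl equatorial, methoxy equatorial): E = 0.00 kcal/mol.
ΔE = 1.06 − 0.00 = 1.06 kcal/mol; chair II is more stable.

1.06 kcal/mol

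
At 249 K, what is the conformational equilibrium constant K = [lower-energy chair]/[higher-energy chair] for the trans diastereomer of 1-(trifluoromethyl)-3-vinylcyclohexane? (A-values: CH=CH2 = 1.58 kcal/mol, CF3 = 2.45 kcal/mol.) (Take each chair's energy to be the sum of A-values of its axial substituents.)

C1 and C3 have the same parity, so for the trans isomer the two substituents are one axial and one equatorial in each chair.
Chair I (vinyl axial, trifluoromethyl equatorial): E = 1.58 kcal/mol; chair II (vinyl equatorial, trifluoromethyl axial): E = 2.45 kcal/mol.
ΔG = 0.87 kcal/mol between the two chairs.
K = exp(ΔG/RT) with R = 1.987×10⁻³ kcal mol⁻¹ K⁻¹ and T = 249 K gives K ≈ 5.8.

K ≈ 5.80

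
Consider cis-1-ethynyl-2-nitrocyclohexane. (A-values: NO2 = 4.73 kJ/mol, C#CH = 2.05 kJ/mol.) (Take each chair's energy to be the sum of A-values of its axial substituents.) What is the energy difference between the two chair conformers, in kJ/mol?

2.68 kJ/mol

C1 and C2 have opposite parity, so for the cis isomer the two substituents are one axial and one equatorial in each chair.
Chair I (nitro axial, ethynyl equatorial): E = 4.73 kJ/mol.
Chair II (nitro equatorial, ethynyl axial): E = 2.05 kJ/mol.
ΔE = 4.73 − 2.05 = 2.68 kJ/mol; chair II is more stable.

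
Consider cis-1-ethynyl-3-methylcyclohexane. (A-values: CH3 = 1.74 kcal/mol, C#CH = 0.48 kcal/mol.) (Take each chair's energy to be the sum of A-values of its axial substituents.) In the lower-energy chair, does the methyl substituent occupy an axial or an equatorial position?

C1 and C3 have the same parity, so for the cis isomer the two substituents are e,e in one chair and a,a in the other.
Chair I (methyl axial, ethynyl axial): E = 2.22 kcal/mol.
Chair II (methyl equatorial, ethynyl equatorial): E = 0.00 kcal/mol.
Chair II is the more stable (lower-energy) conformer, and in that chair the methyl group is equatorial.

equatorial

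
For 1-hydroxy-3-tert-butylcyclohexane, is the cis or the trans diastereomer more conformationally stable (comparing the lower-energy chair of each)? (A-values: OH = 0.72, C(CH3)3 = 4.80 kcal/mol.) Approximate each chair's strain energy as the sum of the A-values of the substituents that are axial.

cis

At 1,3 positions (parity same): cis → (e,e or a,a); trans → (a,e or e,a).
Best chair for cis: E = 0.00 kcal/mol; best chair for trans: E = 0.72 kcal/mol.
The cis isomer is lower by 0.72 kcal/mol.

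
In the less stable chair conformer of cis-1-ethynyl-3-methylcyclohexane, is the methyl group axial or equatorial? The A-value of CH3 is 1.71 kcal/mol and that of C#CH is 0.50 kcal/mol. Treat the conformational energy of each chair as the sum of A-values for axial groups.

axial

C1 and C3 have the same parity, so for the cis isomer the two substituents are e,e in one chair and a,a in the other.
Chair I (methyl axial, ethynyl axial): E = 2.21 kcal/mol.
Chair II (methyl equatorial, ethynyl equatorial): E = 0.00 kcal/mol.
Chair I is the less stable (higher-energy) conformer, and in that chair the methyl group is axial.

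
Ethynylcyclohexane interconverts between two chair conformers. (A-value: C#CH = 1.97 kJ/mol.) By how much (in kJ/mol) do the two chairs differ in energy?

A monosubstituted cyclohexane has one chair with the ethynyl group axial (E = A = 1.97 kJ/mol) and one with it equatorial (E = 0).
ΔE = 1.97 − 0 = 1.97 kJ/mol.

1.97 kJ/mol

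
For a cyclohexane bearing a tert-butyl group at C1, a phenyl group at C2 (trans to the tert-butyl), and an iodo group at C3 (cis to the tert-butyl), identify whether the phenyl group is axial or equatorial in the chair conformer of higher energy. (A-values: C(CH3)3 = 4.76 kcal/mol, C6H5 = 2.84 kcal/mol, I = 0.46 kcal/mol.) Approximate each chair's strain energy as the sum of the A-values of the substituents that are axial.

axial

Chair I (tert-butyl axial, phenyl axial, iodo axial): E = 8.06 kcal/mol.
Chair II (tert-butyl equatorial, phenyl equatorial, iodo equatorial): E = 0.00 kcal/mol.
Chair I is the less stable (higher-energy) conformer, and in that chair the phenyl group is axial.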